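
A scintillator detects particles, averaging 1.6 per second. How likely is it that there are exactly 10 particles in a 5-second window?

Over the interval, μ = 1.6 × 5 = 8 (a 5-second window = 5 seconds).
P(N = 10) = e^(−μ) μ^10/10! = e^(−8) · 8^10/3628800 ≈ 0.0993.

0.0993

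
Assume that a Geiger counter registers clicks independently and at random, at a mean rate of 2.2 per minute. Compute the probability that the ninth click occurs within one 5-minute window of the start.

0.7680

Over the interval, μ = 2.2 × 5 = 11 (a 5-minute window = 5 minutes).
The ninth arrival falls in the interval iff at least 9 events occur there: P(S_9 ≤ t) = P(N ≥ 9) = 1 − P(N ≤ 8) ≈ 0.7680.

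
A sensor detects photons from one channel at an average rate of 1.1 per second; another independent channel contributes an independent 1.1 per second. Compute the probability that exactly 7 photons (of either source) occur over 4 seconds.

Independent Poisson processes superpose: combined rate λ = 1.1 + 1.1 = 2.2 per second.
Over the interval, μ = 2.2 × 4 = 8.8 (4 seconds).
P(N = 7) = e^(−8.8) · 8.8^7/7! ≈ 0.1222.

0.1222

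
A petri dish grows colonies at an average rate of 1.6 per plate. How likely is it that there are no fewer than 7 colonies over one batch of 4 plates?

0.4577

Over the interval, μ = 1.6 × 4 = 6.4 (a batch of 4 plates = 4 plates).
P(N ≥ 7) = 1 − P(N ≤ 6) = 1 − Σ_{j=0}^{6} e^(−μ) μ^j/j! ≈ 0.4577.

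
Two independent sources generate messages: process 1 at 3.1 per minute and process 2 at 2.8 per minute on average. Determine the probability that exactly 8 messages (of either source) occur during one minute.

0.0998

Independent Poisson processes superpose: combined rate λ = 3.1 + 2.8 = 5.9 per minute.
So μ = 5.9.
P(N = 8) = e^(−5.9) · 5.9^8/8! ≈ 0.0998.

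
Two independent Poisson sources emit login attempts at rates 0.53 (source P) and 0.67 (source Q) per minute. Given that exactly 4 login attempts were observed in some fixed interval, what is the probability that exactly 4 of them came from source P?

0.0381

Given the total, each event is independently from source P with probability p = λ_P/(λ_P+λ_Q) = 0.53/1.2 ≈ 0.4417.
So K ~ Binomial(4, 0.53/1.2): P(K = 4) = C(4,4) · (0.53/1.2)^4 · (0.67/1.2)^0 ≈ 0.0381.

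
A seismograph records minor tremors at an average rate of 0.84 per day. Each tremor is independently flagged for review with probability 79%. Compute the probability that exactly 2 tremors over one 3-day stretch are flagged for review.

Thinning: the tremors that are flagged for review themselves form a Poisson process with rate 0.79 × 0.84 = 0.6636 per day.
Over the interval, μ = 0.6636 × 3 = 1.9908 (a 3-day stretch = 3 days).
P(N = 2) = e^(−1.9908) · 1.9908^2/2! ≈ 0.2707.

0.2707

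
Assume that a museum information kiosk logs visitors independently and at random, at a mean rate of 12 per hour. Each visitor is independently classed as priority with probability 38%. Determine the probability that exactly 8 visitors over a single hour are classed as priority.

0.0485

Thinning: the visitors that are classed as priority themselves form a Poisson process with rate 0.38 × 12 = 4.56 per hour.
So μ = 4.56.
P(N = 8) = e^(−4.56) · 4.56^8/8! ≈ 0.0485.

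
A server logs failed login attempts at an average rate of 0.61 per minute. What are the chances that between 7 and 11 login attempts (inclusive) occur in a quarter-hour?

0.5948

Over the interval, μ = 0.61 × 15 = 9.15 (a quarter-hour = 15 minutes).
P(7 ≤ N ≤ 11) = Σ_{j=7}^{11} e^(−9.15) · 9.15^j/j! ≈ 0.5948.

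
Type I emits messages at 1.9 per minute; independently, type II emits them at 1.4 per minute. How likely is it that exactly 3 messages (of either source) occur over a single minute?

Independent Poisson processes superpose: combined rate λ = 1.9 + 1.4 = 3.3 per minute.
So μ = 3.3.
P(N = 3) = e^(−3.3) · 3.3^3/3! ≈ 0.2209.

0.2209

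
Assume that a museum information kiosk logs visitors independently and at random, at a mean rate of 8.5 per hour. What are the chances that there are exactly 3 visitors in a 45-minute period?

Over the interval, μ = 8.5 × 0.75 = 6.375 (a 45-minute period = 0.75 hours).
P(N = 3) = e^(−μ) μ^3/3! = e^(−6.375) · 6.375^3/6 ≈ 0.0736.

0.0736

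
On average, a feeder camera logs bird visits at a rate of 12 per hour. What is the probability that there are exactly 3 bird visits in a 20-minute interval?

0.1954

Over the interval, μ = 12 × 1/3 = 4 (a 20-minute interval = 1/3 hours).
P(N = 3) = e^(−μ) μ^3/3! = e^(−4) · 4^3/6 ≈ 0.1954.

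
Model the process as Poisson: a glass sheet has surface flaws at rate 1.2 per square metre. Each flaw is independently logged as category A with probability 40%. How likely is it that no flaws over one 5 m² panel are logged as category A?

0.0907

Thinning: the flaws that are logged as category A themselves form a Poisson process with rate 0.4 × 1.2 = 0.48 per square metre.
Over the interval, μ = 0.48 × 5 = 2.4 (a 5 m² panel = 5 square metres).
P(N = 0) = e^(−2.4) · 2.4^0/0! ≈ 0.0907.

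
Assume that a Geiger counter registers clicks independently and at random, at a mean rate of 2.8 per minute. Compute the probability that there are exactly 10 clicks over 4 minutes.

Over the interval, μ = 2.8 × 4 = 11.2 (4 minutes).
P(N = 10) = e^(−μ) μ^10/10! = e^(−11.2) · 11.2^10/3628800 ≈ 0.1170.

0.1170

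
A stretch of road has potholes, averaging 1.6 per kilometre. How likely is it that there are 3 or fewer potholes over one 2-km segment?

Over the interval, μ = 1.6 × 2 = 3.2 (a 2-km segment = 2 kilometres).
P(N ≤ 3) = Σ_{j=0}^{3} e^(−μ) μ^j/j! ≈ 0.6025.

0.6025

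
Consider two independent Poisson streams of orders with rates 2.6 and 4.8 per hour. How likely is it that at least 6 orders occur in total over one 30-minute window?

Independent Poisson processes superpose: combined rate λ = 2.6 + 4.8 = 7.4 per hour.
Over the interval, μ = 7.4 × 0.5 = 3.7 (a 30-minute window = 0.5 hours).
P(N ≥ 6) = 1 − P(N ≤ 5) ≈ 0.1699.

0.1699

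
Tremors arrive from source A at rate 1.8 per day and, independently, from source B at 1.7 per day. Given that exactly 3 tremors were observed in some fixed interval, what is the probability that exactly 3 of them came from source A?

0.1360

Given the total, each event is independently from source A with probability p = λ_A/(λ_A+λ_B) = 1.8/3.5 ≈ 0.5143.
So K ~ Binomial(3, 1.8/3.5): P(K = 3) = C(3,3) · (1.8/3.5)^3 · (1.7/3.5)^0 ≈ 0.1360.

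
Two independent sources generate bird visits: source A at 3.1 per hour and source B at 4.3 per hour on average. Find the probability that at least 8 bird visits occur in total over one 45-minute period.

0.1967

Independent Poisson processes superpose: combined rate λ = 3.1 + 4.3 = 7.4 per hour.
Over the interval, μ = 7.4 × 0.75 = 5.55 (a 45-minute period = 0.75 hours).
P(N ≥ 8) = 1 − P(N ≤ 7) ≈ 0.1967.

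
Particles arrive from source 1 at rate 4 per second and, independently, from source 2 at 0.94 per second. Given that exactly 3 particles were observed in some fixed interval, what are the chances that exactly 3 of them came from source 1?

0.5309

Given the total, each event is independently from source 1 with probability p = λ_1/(λ_1+λ_2) = 4/4.94 ≈ 0.8097.
So K ~ Binomial(3, 4/4.94): P(K = 3) = C(3,3) · (4/4.94)^3 · (0.94/4.94)^0 ≈ 0.5309.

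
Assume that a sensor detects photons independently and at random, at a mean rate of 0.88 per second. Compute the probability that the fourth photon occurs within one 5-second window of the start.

Over the interval, μ = 0.88 × 5 = 4.4 (a 5-second window = 5 seconds).
The fourth arrival falls in the interval iff at least 4 events occur there: P(S_4 ≤ t) = P(N ≥ 4) = 1 − P(N ≤ 3) ≈ 0.6406.

0.6406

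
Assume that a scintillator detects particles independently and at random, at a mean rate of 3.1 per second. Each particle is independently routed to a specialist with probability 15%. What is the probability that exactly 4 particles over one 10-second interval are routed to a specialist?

0.1863

Thinning: the particles that are routed to a specialist themselves form a Poisson process with rate 0.15 × 3.1 = 0.465 per second.
Over the interval, μ = 0.465 × 10 = 4.65 (a 10-second interval = 10 seconds).
P(N = 4) = e^(−4.65) · 4.65^4/4! ≈ 0.1863.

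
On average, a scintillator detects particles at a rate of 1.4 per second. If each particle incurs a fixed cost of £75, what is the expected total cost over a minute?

E[N] = 1.4 × 60 = 84 (a minute = 60 seconds); E[cost] = 84 × £75 = £6300.

£6300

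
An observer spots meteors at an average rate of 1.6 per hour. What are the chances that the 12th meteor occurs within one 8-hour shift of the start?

0.6262

Over the interval, μ = 1.6 × 8 = 12.8 (an 8-hour shift = 8 hours).
The 12th arrival falls in the interval iff at least 12 events occur there: P(S_12 ≤ t) = P(N ≥ 12) = 1 − P(N ≤ 11) ≈ 0.6262.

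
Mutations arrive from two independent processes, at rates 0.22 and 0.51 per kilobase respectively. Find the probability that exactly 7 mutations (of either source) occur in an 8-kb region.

Independent Poisson processes superpose: combined rate λ = 0.22 + 0.51 = 0.73 per kilobase.
Over the interval, μ = 0.73 × 8 = 5.84 (an 8-kb region = 8 kilobases).
P(N = 7) = e^(−5.84) · 5.84^7/7! ≈ 0.1337.

0.1337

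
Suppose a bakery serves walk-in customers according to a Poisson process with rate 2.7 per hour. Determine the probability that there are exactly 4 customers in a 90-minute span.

Over the interval, μ = 2.7 × 1.5 = 4.05 (a 90-minute span = 1.5 hours).
P(N = 4) = e^(−μ) μ^4/4! = e^(−4.05) · 4.05^4/24 ≈ 0.1953.

0.1953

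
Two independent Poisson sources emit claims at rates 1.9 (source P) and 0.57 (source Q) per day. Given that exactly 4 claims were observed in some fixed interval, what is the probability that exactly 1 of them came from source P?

Given the total, each event is independently from source P with probability p = λ_P/(λ_P+λ_Q) = 1.9/2.47 ≈ 0.7692.
So K ~ Binomial(4, 1.9/2.47): P(K = 1) = C(4,1) · (1.9/2.47)^1 · (0.57/2.47)^3 ≈ 0.0378.

0.0378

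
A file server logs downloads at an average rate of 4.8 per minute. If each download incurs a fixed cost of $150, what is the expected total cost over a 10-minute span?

$7200

E[N] = 4.8 × 10 = 48 (a 10-minute span = 10 minutes); E[cost] = 48 × $150 = $7200.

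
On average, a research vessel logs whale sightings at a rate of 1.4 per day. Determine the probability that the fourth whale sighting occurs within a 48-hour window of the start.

Over the interval, μ = 1.4 × 2 = 2.8 (a 48-hour window = 2 days).
The fourth arrival falls in the interval iff at least 4 events occur there: P(S_4 ≤ t) = P(N ≥ 4) = 1 − P(N ≤ 3) ≈ 0.3081.

0.3081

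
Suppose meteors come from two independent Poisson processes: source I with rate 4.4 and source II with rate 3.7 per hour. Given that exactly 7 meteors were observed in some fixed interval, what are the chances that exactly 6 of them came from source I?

Given the total, each event is independently from source I with probability p = λ_I/(λ_I+λ_II) = 4.4/8.1 ≈ 0.5432.
So K ~ Binomial(7, 4.4/8.1): P(K = 6) = C(7,6) · (4.4/8.1)^6 · (3.7/8.1)^1 ≈ 0.0822.

0.0822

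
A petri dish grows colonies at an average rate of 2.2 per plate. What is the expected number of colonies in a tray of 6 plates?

13.2

E[N] = λt = 2.2 × 6 = 13.2 (a tray of 6 plates = 6 plates).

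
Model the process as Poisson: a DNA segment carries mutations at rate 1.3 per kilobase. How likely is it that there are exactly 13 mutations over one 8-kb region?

0.0814

Over the interval, μ = 1.3 × 8 = 10.4 (an 8-kb region = 8 kilobases).
P(N = 13) = e^(−μ) μ^13/13! = e^(−10.4) · 10.4^13/6227020800 ≈ 0.0814.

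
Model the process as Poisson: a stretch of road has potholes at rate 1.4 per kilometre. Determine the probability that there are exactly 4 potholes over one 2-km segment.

Over the interval, μ = 1.4 × 2 = 2.8 (a 2-km segment = 2 kilometres).
P(N = 4) = e^(−μ) μ^4/4! = e^(−2.8) · 2.8^4/24 ≈ 0.1557.

0.1557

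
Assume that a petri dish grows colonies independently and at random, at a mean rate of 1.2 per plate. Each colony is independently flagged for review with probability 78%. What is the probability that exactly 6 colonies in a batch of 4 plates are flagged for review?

Thinning: the colonies that are flagged for review themselves form a Poisson process with rate 0.78 × 1.2 = 0.936 per plate.
Over the interval, μ = 0.936 × 4 = 3.744 (a batch of 4 plates = 4 plates).
P(N = 6) = e^(−3.744) · 3.744^6/6! ≈ 0.0905.

0.0905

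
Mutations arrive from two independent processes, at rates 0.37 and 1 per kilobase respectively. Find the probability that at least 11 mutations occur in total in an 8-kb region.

Independent Poisson processes superpose: combined rate λ = 0.37 + 1 = 1.37 per kilobase.
Over the interval, μ = 1.37 × 8 = 10.96 (an 8-kb region = 8 kilobases).
P(N ≥ 11) = 1 − P(N ≤ 10) ≈ 0.5353.

0.5353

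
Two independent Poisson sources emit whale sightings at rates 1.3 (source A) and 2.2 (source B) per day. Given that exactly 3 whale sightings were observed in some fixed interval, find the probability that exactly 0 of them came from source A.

Given the total, each event is independently from source A with probability p = λ_A/(λ_A+λ_B) = 1.3/3.5 ≈ 0.3714.
So K ~ Binomial(3, 1.3/3.5): P(K = 0) = C(3,0) · (1.3/3.5)^0 · (2.2/3.5)^3 ≈ 0.2483.

0.2483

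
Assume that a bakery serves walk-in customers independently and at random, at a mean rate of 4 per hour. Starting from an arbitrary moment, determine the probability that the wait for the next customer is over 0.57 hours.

The wait for the next event is exponential with rate λ = 4 per hour.
P(T > 0.57) = e^(−λt) = e^(−4 × 0.57) = e^(−2.28) ≈ 0.1023.

0.1023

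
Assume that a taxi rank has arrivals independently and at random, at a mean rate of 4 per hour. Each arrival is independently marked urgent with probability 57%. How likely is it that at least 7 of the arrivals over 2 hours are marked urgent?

Thinning: the arrivals that are marked urgent themselves form a Poisson process with rate 0.57 × 4 = 2.28 per hour.
Over the interval, μ = 2.28 × 2 = 4.56 (2 hours).
P(N ≥ 7) = 1 − P(N ≤ 6) ≈ 0.1767.

0.1767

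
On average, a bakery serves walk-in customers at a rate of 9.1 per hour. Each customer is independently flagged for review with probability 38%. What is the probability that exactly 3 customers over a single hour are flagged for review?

0.2170

Thinning: the customers that are flagged for review themselves form a Poisson process with rate 0.38 × 9.1 = 3.458 per hour.
So μ = 3.458.
P(N = 3) = e^(−3.458) · 3.458^3/3! ≈ 0.2170.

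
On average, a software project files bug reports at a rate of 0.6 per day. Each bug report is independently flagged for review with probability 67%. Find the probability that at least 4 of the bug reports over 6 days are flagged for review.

Thinning: the bug reports that are flagged for review themselves form a Poisson process with rate 0.67 × 0.6 = 0.402 per day.
Over the interval, μ = 0.402 × 6 = 2.412 (6 days).
P(N ≥ 4) = 1 − P(N ≤ 3) ≈ 0.2238.

0.2238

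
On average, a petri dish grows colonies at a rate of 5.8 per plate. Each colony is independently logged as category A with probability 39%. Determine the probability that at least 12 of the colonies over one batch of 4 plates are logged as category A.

Thinning: the colonies that are logged as category A themselves form a Poisson process with rate 0.39 × 5.8 = 2.262 per plate.
Over the interval, μ = 2.262 × 4 = 9.048 (a batch of 4 plates = 4 plates).
P(N ≥ 12) = 1 − P(N ≤ 11) ≈ 0.2017.

0.2017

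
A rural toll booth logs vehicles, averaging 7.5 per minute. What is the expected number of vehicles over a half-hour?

225

E[N] = λt = 7.5 × 30 = 225 (a half-hour = 30 minutes).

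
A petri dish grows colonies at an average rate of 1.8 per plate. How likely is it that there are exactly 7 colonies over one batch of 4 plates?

0.1486

Over the interval, μ = 1.8 × 4 = 7.2 (a batch of 4 plates = 4 plates).
P(N = 7) = e^(−μ) μ^7/7! = e^(−7.2) · 7.2^7/5040 ≈ 0.1486.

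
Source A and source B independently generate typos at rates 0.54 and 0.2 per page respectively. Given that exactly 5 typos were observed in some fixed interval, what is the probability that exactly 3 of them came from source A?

Given the total, each event is independently from source A with probability p = λ_A/(λ_A+λ_B) = 0.54/0.74 ≈ 0.7297.
So K ~ Binomial(5, 0.54/0.74): P(K = 3) = C(5,3) · (0.54/0.74)^3 · (0.2/0.74)^2 ≈ 0.2838.

0.2838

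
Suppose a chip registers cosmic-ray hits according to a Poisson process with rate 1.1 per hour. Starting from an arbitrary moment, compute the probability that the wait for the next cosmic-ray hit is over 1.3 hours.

The wait for the next event is exponential with rate λ = 1.1 per hour.
P(T > 1.3) = e^(−λt) = e^(−1.1 × 1.3) = e^(−1.43) ≈ 0.2393.

0.2393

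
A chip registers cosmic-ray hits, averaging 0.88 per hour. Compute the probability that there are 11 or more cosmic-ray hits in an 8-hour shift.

Over the interval, μ = 0.88 × 8 = 7.04 (an 8-hour shift = 8 hours).
P(N ≥ 11) = 1 − P(N ≤ 10) = 1 − Σ_{j=0}^{10} e^(−μ) μ^j/j! ≈ 0.1014.

0.1014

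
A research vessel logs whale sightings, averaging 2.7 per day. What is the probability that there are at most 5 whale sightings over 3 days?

Over the interval, μ = 2.7 × 3 = 8.1 (3 days).
P(N ≤ 5) = Σ_{j=0}^{5} e^(−μ) μ^j/j! ≈ 0.1822.

0.1822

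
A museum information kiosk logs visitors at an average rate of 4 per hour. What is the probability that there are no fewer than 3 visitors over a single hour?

With mean μ = 4 per hour,
P(N ≥ 3) = 1 − P(N ≤ 2) = 1 − Σ_{j=0}^{2} e^(−μ) μ^j/j! ≈ 0.7619.

0.7619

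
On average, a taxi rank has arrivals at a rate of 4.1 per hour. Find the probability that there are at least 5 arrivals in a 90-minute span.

Over the interval, μ = 4.1 × 1.5 = 6.15 (a 90-minute span = 1.5 hours).
P(N ≥ 5) = 1 − P(N ≤ 4) = 1 − Σ_{j=0}^{4} e^(−μ) μ^j/j! ≈ 0.7345.

0.7345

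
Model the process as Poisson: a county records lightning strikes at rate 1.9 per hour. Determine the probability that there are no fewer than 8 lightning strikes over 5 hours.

Over the interval, μ = 1.9 × 5 = 9.5 (5 hours).
P(N ≥ 8) = 1 − P(N ≤ 7) = 1 − Σ_{j=0}^{7} e^(−μ) μ^j/j! ≈ 0.7313.

0.7313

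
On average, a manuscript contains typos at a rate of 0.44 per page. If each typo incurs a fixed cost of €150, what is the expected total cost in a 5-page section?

E[N] = 0.44 × 5 = 2.2 (a 5-page section = 5 pages); E[cost] = 2.2 × €150 = €330.

€330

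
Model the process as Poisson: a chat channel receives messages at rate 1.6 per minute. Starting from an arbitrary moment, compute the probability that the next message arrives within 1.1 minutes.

Inter-arrival times are exponential with rate λ = 1.6 per minute.
P(T ≤ 1.1) = 1 − e^(−λt) = 1 − e^(−1.6 × 1.1) = 1 − e^(−1.76) ≈ 0.8280.

0.8280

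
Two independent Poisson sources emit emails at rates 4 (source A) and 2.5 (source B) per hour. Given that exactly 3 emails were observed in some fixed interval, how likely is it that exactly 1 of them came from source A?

Given the total, each event is independently from source A with probability p = λ_A/(λ_A+λ_B) = 4/6.5 ≈ 0.6154.
So K ~ Binomial(3, 4/6.5): P(K = 1) = C(3,1) · (4/6.5)^1 · (2.5/6.5)^2 ≈ 0.2731.

0.2731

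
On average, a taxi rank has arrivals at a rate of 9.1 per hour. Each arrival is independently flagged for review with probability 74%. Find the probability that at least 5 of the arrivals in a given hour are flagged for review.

Thinning: the arrivals that are flagged for review themselves form a Poisson process with rate 0.74 × 9.1 = 6.734 per hour.
So μ = 6.734.
P(N ≥ 5) = 1 − P(N ≤ 4) ≈ 0.8013.

0.8013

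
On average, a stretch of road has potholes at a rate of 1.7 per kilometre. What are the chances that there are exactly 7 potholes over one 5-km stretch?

Over the interval, μ = 1.7 × 5 = 8.5 (a 5-km stretch = 5 kilometres).
P(N = 7) = e^(−μ) μ^7/7! = e^(−8.5) · 8.5^7/5040 ≈ 0.1294.

0.1294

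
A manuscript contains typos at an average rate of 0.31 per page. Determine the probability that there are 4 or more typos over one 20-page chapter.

Over the interval, μ = 0.31 × 20 = 6.2 (a 20-page chapter = 20 pages).
P(N ≥ 4) = 1 − P(N ≤ 3) = 1 − Σ_{j=0}^{3} e^(−μ) μ^j/j! ≈ 0.8658.

0.8658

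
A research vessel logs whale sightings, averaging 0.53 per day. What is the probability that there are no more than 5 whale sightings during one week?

0.8287

Over the interval, μ = 0.53 × 7 = 3.71 (a week = 7 days).
P(N ≤ 5) = Σ_{j=0}^{5} e^(−μ) μ^j/j! ≈ 0.8287.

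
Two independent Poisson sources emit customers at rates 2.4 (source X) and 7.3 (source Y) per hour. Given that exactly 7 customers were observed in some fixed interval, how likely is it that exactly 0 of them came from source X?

Given the total, each event is independently from source X with probability p = λ_X/(λ_X+λ_Y) = 2.4/9.7 ≈ 0.2474.
So K ~ Binomial(7, 2.4/9.7): P(K = 0) = C(7,0) · (2.4/9.7)^0 · (7.3/9.7)^7 ≈ 0.1367.

0.1367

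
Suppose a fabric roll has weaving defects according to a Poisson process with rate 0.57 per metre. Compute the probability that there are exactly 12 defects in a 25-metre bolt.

0.0948

Over the interval, μ = 0.57 × 25 = 14.25 (a 25-metre bolt = 25 metres).
P(N = 12) = e^(−μ) μ^12/12! = e^(−14.25) · 14.25^12/479001600 ≈ 0.0948.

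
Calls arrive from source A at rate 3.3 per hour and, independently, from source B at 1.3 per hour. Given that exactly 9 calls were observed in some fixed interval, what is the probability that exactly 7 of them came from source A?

Given the total, each event is independently from source A with probability p = λ_A/(λ_A+λ_B) = 3.3/4.6 ≈ 0.7174.
So K ~ Binomial(9, 3.3/4.6): P(K = 7) = C(9,7) · (3.3/4.6)^7 · (1.3/4.6)^2 ≈ 0.2812.

0.2812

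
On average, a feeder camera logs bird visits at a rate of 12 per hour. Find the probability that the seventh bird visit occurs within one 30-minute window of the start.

0.3937

Over the interval, μ = 12 × 0.5 = 6 (a 30-minute window = 0.5 hours).
The seventh arrival falls in the interval iff at least 7 events occur there: P(S_7 ≤ t) = P(N ≥ 7) = 1 − P(N ≤ 6) ≈ 0.3937.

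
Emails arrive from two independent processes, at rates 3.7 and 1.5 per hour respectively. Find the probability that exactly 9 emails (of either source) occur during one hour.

Independent Poisson processes superpose: combined rate λ = 3.7 + 1.5 = 5.2 per hour.
So μ = 5.2.
P(N = 9) = e^(−5.2) · 5.2^9/9! ≈ 0.0423.

0.0423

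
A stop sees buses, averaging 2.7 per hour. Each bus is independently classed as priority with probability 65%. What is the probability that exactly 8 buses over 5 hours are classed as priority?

0.1347

Thinning: the buses that are classed as priority themselves form a Poisson process with rate 0.65 × 2.7 = 1.755 per hour.
Over the interval, μ = 1.755 × 5 = 8.775 (5 hours).
P(N = 8) = e^(−8.775) · 8.775^8/8! ≈ 0.1347.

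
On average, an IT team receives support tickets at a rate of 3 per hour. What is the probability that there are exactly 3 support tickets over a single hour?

With mean μ = 3 per hour,
P(N = 3) = e^(−μ) μ^3/3! = e^(−3) · 3^3/6 ≈ 0.2240.

0.2240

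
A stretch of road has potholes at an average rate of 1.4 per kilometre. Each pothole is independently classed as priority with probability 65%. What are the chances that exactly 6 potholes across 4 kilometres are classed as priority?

Thinning: the potholes that are classed as priority themselves form a Poisson process with rate 0.65 × 1.4 = 0.91 per kilometre.
Over the interval, μ = 0.91 × 4 = 3.64 (4 kilometres).
P(N = 6) = e^(−3.64) · 3.64^6/6! ≈ 0.0848.

0.0848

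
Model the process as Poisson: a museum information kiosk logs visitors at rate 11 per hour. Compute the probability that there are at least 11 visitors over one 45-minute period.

0.2097

Over the interval, μ = 11 × 0.75 = 8.25 (a 45-minute period = 0.75 hours).
P(N ≥ 11) = 1 − P(N ≤ 10) = 1 − Σ_{j=0}^{10} e^(−μ) μ^j/j! ≈ 0.2097.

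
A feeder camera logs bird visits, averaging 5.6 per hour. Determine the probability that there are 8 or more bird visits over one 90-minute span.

0.6013

Over the interval, μ = 5.6 × 1.5 = 8.4 (a 90-minute span = 1.5 hours).
P(N ≥ 8) = 1 − P(N ≤ 7) = 1 − Σ_{j=0}^{7} e^(−μ) μ^j/j! ≈ 0.6013.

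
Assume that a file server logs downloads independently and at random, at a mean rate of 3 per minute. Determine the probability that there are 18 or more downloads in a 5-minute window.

Over the interval, μ = 3 × 5 = 15 (a 5-minute window = 5 minutes).
P(N ≥ 18) = 1 − P(N ≤ 17) = 1 − Σ_{j=0}^{17} e^(−μ) μ^j/j! ≈ 0.2511.

0.2511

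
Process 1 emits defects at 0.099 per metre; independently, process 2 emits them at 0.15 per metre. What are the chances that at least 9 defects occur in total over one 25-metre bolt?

0.1768

Independent Poisson processes superpose: combined rate λ = 0.099 + 0.15 = 0.249 per metre.
Over the interval, μ = 0.249 × 25 = 6.225 (a 25-metre bolt = 25 metres).
P(N ≥ 9) = 1 − P(N ≤ 8) ≈ 0.1768.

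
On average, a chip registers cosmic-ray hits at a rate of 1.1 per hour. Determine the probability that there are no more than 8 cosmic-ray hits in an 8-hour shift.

Over the interval, μ = 1.1 × 8 = 8.8 (an 8-hour shift = 8 hours).
P(N ≤ 8) = Σ_{j=0}^{8} e^(−μ) μ^j/j! ≈ 0.4823.

0.4823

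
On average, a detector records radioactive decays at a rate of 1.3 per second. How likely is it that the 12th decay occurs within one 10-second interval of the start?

Over the interval, μ = 1.3 × 10 = 13 (a 10-second interval = 10 seconds).
The 12th arrival falls in the interval iff at least 12 events occur there: P(S_12 ≤ t) = P(N ≥ 12) = 1 − P(N ≤ 11) ≈ 0.6468.

0.6468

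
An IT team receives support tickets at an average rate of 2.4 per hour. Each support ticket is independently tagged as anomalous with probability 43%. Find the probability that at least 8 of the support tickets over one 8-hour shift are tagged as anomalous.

0.5822

Thinning: the support tickets that are tagged as anomalous themselves form a Poisson process with rate 0.43 × 2.4 = 1.032 per hour.
Over the interval, μ = 1.032 × 8 = 8.256 (an 8-hour shift = 8 hours).
P(N ≥ 8) = 1 − P(N ≤ 7) ≈ 0.5822.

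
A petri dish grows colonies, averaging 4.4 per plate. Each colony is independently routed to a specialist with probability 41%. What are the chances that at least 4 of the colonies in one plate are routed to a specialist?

Thinning: the colonies that are routed to a specialist themselves form a Poisson process with rate 0.41 × 4.4 = 1.804 per plate.
So μ = 1.804.
P(N ≥ 4) = 1 − P(N ≤ 3) ≈ 0.1094.

0.1094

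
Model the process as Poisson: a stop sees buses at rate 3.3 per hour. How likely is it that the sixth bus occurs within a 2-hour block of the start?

0.6453

Over the interval, μ = 3.3 × 2 = 6.6 (a 2-hour block = 2 hours).
The sixth arrival falls in the interval iff at least 6 events occur there: P(S_6 ≤ t) = P(N ≥ 6) = 1 − P(N ≤ 5) ≈ 0.6453.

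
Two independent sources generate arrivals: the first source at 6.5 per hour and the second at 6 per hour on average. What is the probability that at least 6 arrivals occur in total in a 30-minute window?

Independent Poisson processes superpose: combined rate λ = 6.5 + 6 = 12.5 per hour.
Over the interval, μ = 12.5 × 0.5 = 6.25 (a 30-minute window = 0.5 hours).
P(N ≥ 6) = 1 − P(N ≤ 5) ≈ 0.5936.

0.5936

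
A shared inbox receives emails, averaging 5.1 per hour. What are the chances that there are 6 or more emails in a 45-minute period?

0.1882

Over the interval, μ = 5.1 × 0.75 = 3.825 (a 45-minute period = 0.75 hours).
P(N ≥ 6) = 1 − P(N ≤ 5) = 1 − Σ_{j=0}^{5} e^(−μ) μ^j/j! ≈ 0.1882.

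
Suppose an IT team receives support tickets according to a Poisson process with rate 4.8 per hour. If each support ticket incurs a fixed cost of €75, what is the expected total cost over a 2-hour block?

E[N] = 4.8 × 2 = 9.6 (a 2-hour block = 2 hours); E[cost] = 9.6 × €75 = €720.

€720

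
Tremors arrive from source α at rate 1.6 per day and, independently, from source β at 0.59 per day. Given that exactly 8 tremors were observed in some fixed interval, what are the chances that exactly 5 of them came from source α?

0.2279

Given the total, each event is independently from source α with probability p = λ_α/(λ_α+λ_β) = 1.6/2.19 ≈ 0.7306.
So K ~ Binomial(8, 1.6/2.19): P(K = 5) = C(8,5) · (1.6/2.19)^5 · (0.59/2.19)^3 ≈ 0.2279.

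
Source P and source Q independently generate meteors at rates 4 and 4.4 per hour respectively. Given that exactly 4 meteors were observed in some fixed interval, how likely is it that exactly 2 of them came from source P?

0.3733

Given the total, each event is independently from source P with probability p = λ_P/(λ_P+λ_Q) = 4/8.4 ≈ 0.4762.
So K ~ Binomial(4, 4/8.4): P(K = 2) = C(4,2) · (4/8.4)^2 · (4.4/8.4)^2 ≈ 0.3733.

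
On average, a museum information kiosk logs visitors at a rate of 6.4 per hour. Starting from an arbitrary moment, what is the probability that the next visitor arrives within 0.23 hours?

Inter-arrival times are exponential with rate λ = 6.4 per hour.
P(T ≤ 0.23) = 1 − e^(−λt) = 1 − e^(−6.4 × 0.23) = 1 − e^(−1.472) ≈ 0.7705.

0.7705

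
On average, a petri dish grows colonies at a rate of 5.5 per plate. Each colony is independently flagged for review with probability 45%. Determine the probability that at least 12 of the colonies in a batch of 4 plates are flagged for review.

0.2919

Thinning: the colonies that are flagged for review themselves form a Poisson process with rate 0.45 × 5.5 = 2.475 per plate.
Over the interval, μ = 2.475 × 4 = 9.9 (a batch of 4 plates = 4 plates).
P(N ≥ 12) = 1 − P(N ≤ 11) ≈ 0.2919.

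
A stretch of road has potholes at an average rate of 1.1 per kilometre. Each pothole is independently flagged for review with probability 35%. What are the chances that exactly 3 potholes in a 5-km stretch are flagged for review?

Thinning: the potholes that are flagged for review themselves form a Poisson process with rate 0.35 × 1.1 = 0.385 per kilometre.
Over the interval, μ = 0.385 × 5 = 1.925 (a 5-km stretch = 5 kilometres).
P(N = 3) = e^(−1.925) · 1.925^3/3! ≈ 0.1734.

0.1734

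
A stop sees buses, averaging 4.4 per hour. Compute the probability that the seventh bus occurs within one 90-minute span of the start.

0.4892

Over the interval, μ = 4.4 × 1.5 = 6.6 (a 90-minute span = 1.5 hours).
The seventh arrival falls in the interval iff at least 7 events occur there: P(S_7 ≤ t) = P(N ≥ 7) = 1 − P(N ≤ 6) ≈ 0.4892.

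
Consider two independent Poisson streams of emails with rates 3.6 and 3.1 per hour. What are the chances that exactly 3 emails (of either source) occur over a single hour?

0.0617

Independent Poisson processes superpose: combined rate λ = 3.6 + 3.1 = 6.7 per hour.
So μ = 6.7.
P(N = 3) = e^(−6.7) · 6.7^3/3! ≈ 0.0617.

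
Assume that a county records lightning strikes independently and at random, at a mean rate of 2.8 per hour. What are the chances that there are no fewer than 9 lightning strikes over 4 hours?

Over the interval, μ = 2.8 × 4 = 11.2 (4 hours).
P(N ≥ 9) = 1 − P(N ≤ 8) = 1 − Σ_{j=0}^{8} e^(−μ) μ^j/j! ≈ 0.7853.

0.7853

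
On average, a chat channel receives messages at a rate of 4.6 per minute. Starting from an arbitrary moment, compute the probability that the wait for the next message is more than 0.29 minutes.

The wait for the next event is exponential with rate λ = 4.6 per minute.
P(T > 0.29) = e^(−λt) = e^(−4.6 × 0.29) = e^(−1.334) ≈ 0.2634.

0.2634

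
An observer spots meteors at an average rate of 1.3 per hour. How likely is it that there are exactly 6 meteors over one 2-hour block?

Over the interval, μ = 1.3 × 2 = 2.6 (a 2-hour block = 2 hours).
P(N = 6) = e^(−μ) μ^6/6! = e^(−2.6) · 2.6^6/720 ≈ 0.0319.

0.0319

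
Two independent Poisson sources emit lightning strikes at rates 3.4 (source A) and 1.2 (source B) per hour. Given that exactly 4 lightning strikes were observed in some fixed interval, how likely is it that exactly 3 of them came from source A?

0.4214

Given the total, each event is independently from source A with probability p = λ_A/(λ_A+λ_B) = 3.4/4.6 ≈ 0.7391.
So K ~ Binomial(4, 3.4/4.6): P(K = 3) = C(4,3) · (3.4/4.6)^3 · (1.2/4.6)^1 ≈ 0.4214.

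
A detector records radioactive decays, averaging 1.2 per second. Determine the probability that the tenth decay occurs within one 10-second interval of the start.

Over the interval, μ = 1.2 × 10 = 12 (a 10-second interval = 10 seconds).
The tenth arrival falls in the interval iff at least 10 events occur there: P(S_10 ≤ t) = P(N ≥ 10) = 1 − P(N ≤ 9) ≈ 0.7576.

0.7576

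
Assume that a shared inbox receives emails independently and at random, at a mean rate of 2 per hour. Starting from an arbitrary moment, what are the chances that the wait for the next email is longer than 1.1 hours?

The wait for the next event is exponential with rate λ = 2 per hour.
P(T > 1.1) = e^(−λt) = e^(−2 × 1.1) = e^(−2.2) ≈ 0.1108.

0.1108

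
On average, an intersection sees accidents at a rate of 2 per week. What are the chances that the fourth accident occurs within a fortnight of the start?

Over the interval, μ = 2 × 2 = 4 (a fortnight = 2 weeks).
The fourth arrival falls in the interval iff at least 4 events occur there: P(S_4 ≤ t) = P(N ≥ 4) = 1 − P(N ≤ 3) ≈ 0.5665.

0.5665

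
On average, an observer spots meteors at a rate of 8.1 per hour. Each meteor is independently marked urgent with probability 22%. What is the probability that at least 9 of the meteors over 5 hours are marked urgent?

0.5324

Thinning: the meteors that are marked urgent themselves form a Poisson process with rate 0.22 × 8.1 = 1.782 per hour.
Over the interval, μ = 1.782 × 5 = 8.91 (5 hours).
P(N ≥ 9) = 1 − P(N ≤ 8) ≈ 0.5324.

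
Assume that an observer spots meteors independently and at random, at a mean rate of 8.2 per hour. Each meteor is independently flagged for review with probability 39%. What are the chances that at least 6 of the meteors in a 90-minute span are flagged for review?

0.3485

Thinning: the meteors that are flagged for review themselves form a Poisson process with rate 0.39 × 8.2 = 3.198 per hour.
Over the interval, μ = 3.198 × 1.5 = 4.797 (a 90-minute span = 1.5 hours).
P(N ≥ 6) = 1 − P(N ≤ 5) ≈ 0.3485.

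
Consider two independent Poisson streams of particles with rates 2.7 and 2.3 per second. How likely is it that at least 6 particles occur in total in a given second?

0.3840

Independent Poisson processes superpose: combined rate λ = 2.7 + 2.3 = 5 per second.
So μ = 5.
P(N ≥ 6) = 1 − P(N ≤ 5) ≈ 0.3840.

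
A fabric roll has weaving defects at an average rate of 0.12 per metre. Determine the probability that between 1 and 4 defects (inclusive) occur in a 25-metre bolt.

Over the interval, μ = 0.12 × 25 = 3 (a 25-metre bolt = 25 metres).
P(1 ≤ N ≤ 4) = Σ_{j=1}^{4} e^(−3) · 3^j/j! ≈ 0.7655.

0.7655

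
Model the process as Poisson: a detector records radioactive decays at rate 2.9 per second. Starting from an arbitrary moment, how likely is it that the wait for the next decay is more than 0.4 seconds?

The wait for the next event is exponential with rate λ = 2.9 per second.
P(T > 0.4) = e^(−λt) = e^(−2.9 × 0.4) = e^(−1.16) ≈ 0.3135.

0.3135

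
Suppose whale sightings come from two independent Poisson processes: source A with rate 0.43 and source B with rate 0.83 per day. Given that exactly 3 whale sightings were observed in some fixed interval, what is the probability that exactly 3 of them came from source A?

0.0397

Given the total, each event is independently from source A with probability p = λ_A/(λ_A+λ_B) = 0.43/1.26 ≈ 0.3413.
So K ~ Binomial(3, 0.43/1.26): P(K = 3) = C(3,3) · (0.43/1.26)^3 · (0.83/1.26)^0 ≈ 0.0397.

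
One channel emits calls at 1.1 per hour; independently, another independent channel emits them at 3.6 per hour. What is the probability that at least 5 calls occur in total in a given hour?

0.5054

Independent Poisson processes superpose: combined rate λ = 1.1 + 3.6 = 4.7 per hour.
So μ = 4.7.
P(N ≥ 5) = 1 − P(N ≤ 4) ≈ 0.5054.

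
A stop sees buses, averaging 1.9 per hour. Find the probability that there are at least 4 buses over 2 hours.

0.5265

Over the interval, μ = 1.9 × 2 = 3.8 (2 hours).
P(N ≥ 4) = 1 − P(N ≤ 3) = 1 − Σ_{j=0}^{3} e^(−μ) μ^j/j! ≈ 0.5265.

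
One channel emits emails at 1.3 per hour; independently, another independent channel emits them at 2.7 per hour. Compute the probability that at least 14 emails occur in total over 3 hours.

0.3185

Independent Poisson processes superpose: combined rate λ = 1.3 + 2.7 = 4 per hour.
Over the interval, μ = 4 × 3 = 12 (3 hours).
P(N ≥ 14) = 1 − P(N ≤ 13) ≈ 0.3185.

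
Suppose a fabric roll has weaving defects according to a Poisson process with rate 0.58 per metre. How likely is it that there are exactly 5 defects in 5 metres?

0.0940

Over the interval, μ = 0.58 × 5 = 2.9 (5 metres).
P(N = 5) = e^(−μ) μ^5/5! = e^(−2.9) · 2.9^5/120 ≈ 0.0940.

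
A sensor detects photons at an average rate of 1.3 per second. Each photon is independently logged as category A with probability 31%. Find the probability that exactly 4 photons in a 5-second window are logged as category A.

0.0916

Thinning: the photons that are logged as category A themselves form a Poisson process with rate 0.31 × 1.3 = 0.403 per second.
Over the interval, μ = 0.403 × 5 = 2.015 (a 5-second window = 5 seconds).
P(N = 4) = e^(−2.015) · 2.015^4/4! ≈ 0.0916.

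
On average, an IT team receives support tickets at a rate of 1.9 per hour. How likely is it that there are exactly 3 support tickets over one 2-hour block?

Over the interval, μ = 1.9 × 2 = 3.8 (a 2-hour block = 2 hours).
P(N = 3) = e^(−μ) μ^3/3! = e^(−3.8) · 3.8^3/6 ≈ 0.2046.

0.2046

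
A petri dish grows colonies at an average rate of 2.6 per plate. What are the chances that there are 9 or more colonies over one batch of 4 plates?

Over the interval, μ = 2.6 × 4 = 10.4 (a batch of 4 plates = 4 plates).
P(N ≥ 9) = 1 − P(N ≤ 8) = 1 − Σ_{j=0}^{8} e^(−μ) μ^j/j! ≈ 0.7104.

0.7104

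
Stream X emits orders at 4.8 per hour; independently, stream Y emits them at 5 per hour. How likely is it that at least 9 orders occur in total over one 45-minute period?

Independent Poisson processes superpose: combined rate λ = 4.8 + 5 = 9.8 per hour.
Over the interval, μ = 9.8 × 0.75 = 7.35 (a 45-minute period = 0.75 hours).
P(N ≥ 9) = 1 − P(N ≤ 8) ≈ 0.3175.

0.3175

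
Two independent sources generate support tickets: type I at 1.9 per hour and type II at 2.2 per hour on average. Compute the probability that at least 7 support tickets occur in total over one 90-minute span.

0.4178

Independent Poisson processes superpose: combined rate λ = 1.9 + 2.2 = 4.1 per hour.
Over the interval, μ = 4.1 × 1.5 = 6.15 (a 90-minute span = 1.5 hours).
P(N ≥ 7) = 1 − P(N ≤ 6) ≈ 0.4178.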